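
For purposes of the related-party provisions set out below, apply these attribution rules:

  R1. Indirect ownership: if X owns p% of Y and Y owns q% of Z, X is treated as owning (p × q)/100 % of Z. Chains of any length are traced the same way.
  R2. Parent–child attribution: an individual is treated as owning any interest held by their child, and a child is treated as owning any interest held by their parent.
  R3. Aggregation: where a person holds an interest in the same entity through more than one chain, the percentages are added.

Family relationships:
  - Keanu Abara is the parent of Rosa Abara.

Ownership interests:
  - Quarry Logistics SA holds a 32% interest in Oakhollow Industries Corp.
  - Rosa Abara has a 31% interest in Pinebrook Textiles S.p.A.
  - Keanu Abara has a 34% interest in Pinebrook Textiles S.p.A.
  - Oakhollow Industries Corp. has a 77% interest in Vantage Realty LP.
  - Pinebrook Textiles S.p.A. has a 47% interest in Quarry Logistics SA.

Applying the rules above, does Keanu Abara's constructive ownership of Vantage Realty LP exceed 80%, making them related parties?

No

By parent–child attribution (R2), Keanu Abara is treated as also owning Rosa Abara's interest in Pinebrook Textiles S.p.A, giving 34% + 31% = 65%.
Chain via Pinebrook Textiles S.p.A. → Quarry Logistics SA → Oakhollow Industries Corp. (R1): 65% × 47% × 32% × 77% = 7.52752% of Vantage Realty LP.
7.52752% does not exceed the 80% threshold, so Keanu is not a related party to Vantage Realty LP.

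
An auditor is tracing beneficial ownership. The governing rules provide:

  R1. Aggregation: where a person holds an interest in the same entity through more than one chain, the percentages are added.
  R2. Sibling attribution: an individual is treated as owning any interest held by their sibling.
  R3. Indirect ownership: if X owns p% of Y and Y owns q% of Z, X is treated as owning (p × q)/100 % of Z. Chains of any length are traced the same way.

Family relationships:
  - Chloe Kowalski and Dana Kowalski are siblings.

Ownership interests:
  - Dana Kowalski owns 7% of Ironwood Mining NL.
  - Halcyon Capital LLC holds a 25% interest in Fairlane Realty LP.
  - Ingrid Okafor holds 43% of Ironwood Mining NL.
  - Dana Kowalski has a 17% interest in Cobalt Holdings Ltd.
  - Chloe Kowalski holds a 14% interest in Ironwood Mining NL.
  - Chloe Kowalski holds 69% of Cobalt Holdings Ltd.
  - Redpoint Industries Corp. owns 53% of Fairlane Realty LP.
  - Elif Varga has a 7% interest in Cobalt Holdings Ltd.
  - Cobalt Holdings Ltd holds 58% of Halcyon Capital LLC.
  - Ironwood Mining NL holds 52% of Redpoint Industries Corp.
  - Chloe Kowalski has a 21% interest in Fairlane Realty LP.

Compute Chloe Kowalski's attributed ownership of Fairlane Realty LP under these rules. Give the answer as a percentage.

39.2576%

By sibling attribution (R2), Chloe Kowalski is treated as also owning Dana Kowalski's interest in Cobalt Holdings Ltd, giving 69% + 17% = 86%.
By sibling attribution (R2), Chloe Kowalski is treated as also owning Dana Kowalski's interest in Ironwood Mining NL, giving 14% + 7% = 21%.
Chain via Cobalt Holdings Ltd → Halcyon Capital LLC (R3): 86% × 58% × 25% = 12.47% of Fairlane Realty LP.
Chain via Ironwood Mining NL → Redpoint Industries Corp. (R3): 21% × 52% × 53% = 5.7876% of Fairlane Realty LP.
Direct interest in Fairlane Realty LP: 21%.
Aggregating (R1): 12.47% + 5.7876% + 21% = 39.2576%.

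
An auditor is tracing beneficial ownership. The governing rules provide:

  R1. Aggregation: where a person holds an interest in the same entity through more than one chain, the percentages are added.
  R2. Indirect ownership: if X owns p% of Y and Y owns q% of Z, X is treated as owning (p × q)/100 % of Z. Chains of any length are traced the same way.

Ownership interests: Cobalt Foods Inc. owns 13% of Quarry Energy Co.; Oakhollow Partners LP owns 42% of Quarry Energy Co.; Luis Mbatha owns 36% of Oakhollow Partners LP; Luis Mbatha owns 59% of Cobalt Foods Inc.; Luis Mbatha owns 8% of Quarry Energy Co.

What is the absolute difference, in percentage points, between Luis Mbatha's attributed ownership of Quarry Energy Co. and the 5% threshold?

Chain via Oakhollow Partners LP (R2): 36% × 42% = 15.12% of Quarry Energy Co.
Chain via Cobalt Foods Inc. (R2): 59% × 13% = 7.67% of Quarry Energy Co.
Direct interest in Quarry Energy Co: 8%.
Aggregating (R1): 15.12% + 7.67% + 8% = 30.79%.
30.79% exceeds the 5% threshold by 25.79 percentage points.

25.79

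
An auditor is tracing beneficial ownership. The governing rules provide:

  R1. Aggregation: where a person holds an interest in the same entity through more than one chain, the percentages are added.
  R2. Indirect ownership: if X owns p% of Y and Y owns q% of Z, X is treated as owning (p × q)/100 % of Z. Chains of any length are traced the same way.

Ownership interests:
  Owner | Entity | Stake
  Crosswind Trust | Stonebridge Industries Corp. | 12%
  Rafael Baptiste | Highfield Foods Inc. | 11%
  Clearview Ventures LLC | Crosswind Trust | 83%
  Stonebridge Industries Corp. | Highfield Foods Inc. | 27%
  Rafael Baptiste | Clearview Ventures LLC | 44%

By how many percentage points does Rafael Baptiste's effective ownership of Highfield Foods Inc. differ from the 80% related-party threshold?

Chain via Clearview Ventures LLC → Crosswind Trust → Stonebridge Industries Corp. (R2): 44% × 83% × 12% × 27% = 1.183248% of Highfield Foods Inc.
Direct interest in Highfield Foods Inc: 11%.
Aggregating (R1): 1.183248% + 11% = 12.183248%.
12.183248% falls short of the 80% threshold by 67.816752 percentage points.

67.816752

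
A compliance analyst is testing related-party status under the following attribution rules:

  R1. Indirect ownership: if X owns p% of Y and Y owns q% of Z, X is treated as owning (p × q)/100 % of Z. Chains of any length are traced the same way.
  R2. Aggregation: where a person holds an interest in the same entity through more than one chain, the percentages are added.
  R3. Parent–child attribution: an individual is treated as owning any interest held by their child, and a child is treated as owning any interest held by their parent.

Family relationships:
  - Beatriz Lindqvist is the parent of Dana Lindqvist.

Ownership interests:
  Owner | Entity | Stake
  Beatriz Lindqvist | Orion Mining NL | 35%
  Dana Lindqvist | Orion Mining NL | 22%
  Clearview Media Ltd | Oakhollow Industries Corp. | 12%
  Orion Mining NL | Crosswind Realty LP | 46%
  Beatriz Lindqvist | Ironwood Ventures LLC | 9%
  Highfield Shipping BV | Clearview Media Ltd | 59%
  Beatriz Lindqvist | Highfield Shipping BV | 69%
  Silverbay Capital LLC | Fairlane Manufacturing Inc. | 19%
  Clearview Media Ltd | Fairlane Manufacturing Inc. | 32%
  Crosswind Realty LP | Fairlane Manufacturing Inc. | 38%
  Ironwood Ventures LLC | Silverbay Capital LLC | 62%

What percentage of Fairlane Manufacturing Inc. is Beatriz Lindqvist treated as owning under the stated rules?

By parent–child attribution (R3), Beatriz Lindqvist is treated as also owning Dana Lindqvist's interest in Orion Mining NL, giving 35% + 22% = 57%.
Chain via Ironwood Ventures LLC → Silverbay Capital LLC (R1): 9% × 62% × 19% = 1.0602% of Fairlane Manufacturing Inc.
Chain via Orion Mining NL → Crosswind Realty LP (R1): 57% × 46% × 38% = 9.9636% of Fairlane Manufacturing Inc.
Chain via Highfield Shipping BV → Clearview Media Ltd (R1): 69% × 59% × 32% = 13.0272% of Fairlane Manufacturing Inc.
Aggregating (R2): 1.0602% + 9.9636% + 13.0272% = 24.051%.

24.051%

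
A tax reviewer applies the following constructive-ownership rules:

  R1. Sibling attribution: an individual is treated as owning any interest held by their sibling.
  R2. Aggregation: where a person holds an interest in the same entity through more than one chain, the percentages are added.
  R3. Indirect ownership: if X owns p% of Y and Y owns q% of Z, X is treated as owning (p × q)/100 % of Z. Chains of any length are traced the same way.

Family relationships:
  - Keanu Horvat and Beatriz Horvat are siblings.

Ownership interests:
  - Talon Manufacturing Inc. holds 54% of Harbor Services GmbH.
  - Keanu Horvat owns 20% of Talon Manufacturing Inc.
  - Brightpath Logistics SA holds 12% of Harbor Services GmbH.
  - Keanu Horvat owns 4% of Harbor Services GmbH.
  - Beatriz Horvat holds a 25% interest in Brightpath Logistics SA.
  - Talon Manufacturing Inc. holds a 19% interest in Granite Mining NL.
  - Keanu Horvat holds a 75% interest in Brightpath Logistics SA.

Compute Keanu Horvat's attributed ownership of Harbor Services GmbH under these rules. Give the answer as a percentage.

By sibling attribution (R1), Keanu Horvat is treated as also owning Beatriz Horvat's interest in Brightpath Logistics SA, giving 75% + 25% = 100%.
Chain via Talon Manufacturing Inc. (R3): 20% × 54% = 10.8% of Harbor Services GmbH.
Chain via Brightpath Logistics SA (R3): 100% × 12% = 12% of Harbor Services GmbH.
Direct interest in Harbor Services GmbH: 4%.
Aggregating (R2): 10.8% + 12% + 4% = 26.8%.

26.8%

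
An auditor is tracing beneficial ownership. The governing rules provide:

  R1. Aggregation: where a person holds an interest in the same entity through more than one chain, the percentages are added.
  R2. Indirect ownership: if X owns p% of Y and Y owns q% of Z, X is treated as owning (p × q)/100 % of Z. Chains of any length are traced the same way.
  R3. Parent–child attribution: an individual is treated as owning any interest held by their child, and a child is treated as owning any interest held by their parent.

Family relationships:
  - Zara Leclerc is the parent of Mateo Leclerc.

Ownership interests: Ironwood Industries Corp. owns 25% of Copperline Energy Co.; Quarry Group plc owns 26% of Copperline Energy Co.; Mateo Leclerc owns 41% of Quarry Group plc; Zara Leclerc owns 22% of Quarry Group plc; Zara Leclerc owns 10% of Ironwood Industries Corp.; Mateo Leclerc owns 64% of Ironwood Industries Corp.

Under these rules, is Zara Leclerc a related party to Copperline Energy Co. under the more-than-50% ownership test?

No

By parent–child attribution (R3), Zara Leclerc is treated as also owning Mateo Leclerc's interest in Ironwood Industries Corp, giving 10% + 64% = 74%.
By parent–child attribution (R3), Zara Leclerc is treated as also owning Mateo Leclerc's interest in Quarry Group plc, giving 22% + 41% = 63%.
Chain via Ironwood Industries Corp. (R2): 74% × 25% = 18.5% of Copperline Energy Co.
Chain via Quarry Group plc (R2): 63% × 26% = 16.38% of Copperline Energy Co.
Aggregating (R1): 18.5% + 16.38% = 34.88%.
34.88% does not exceed the 50% threshold, so Zara is not a related party to Copperline Energy Co.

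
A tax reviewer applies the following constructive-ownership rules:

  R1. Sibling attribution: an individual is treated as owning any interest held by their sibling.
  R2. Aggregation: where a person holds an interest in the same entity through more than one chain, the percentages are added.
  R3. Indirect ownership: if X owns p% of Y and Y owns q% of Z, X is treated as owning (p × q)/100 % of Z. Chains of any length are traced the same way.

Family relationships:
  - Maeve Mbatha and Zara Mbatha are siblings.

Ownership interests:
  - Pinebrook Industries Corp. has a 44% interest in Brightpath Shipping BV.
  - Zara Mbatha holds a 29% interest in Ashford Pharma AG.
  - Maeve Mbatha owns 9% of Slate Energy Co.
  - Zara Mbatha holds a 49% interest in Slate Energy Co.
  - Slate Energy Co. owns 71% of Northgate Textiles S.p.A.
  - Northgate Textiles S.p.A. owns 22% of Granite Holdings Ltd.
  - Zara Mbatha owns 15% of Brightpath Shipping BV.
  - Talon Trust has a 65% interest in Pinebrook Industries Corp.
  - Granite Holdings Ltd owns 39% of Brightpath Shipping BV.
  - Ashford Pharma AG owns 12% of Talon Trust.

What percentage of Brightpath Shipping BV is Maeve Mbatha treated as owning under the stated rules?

By sibling attribution (R1), Maeve Mbatha is treated as also owning Zara Mbatha's interest in Slate Energy Co, giving 9% + 49% = 58%.
By sibling attribution (R1), Maeve Mbatha is treated as owning Zara Mbatha's 29% interest in Ashford Pharma AG.
By sibling attribution (R1), Maeve Mbatha is treated as owning Zara Mbatha's 15% interest in Brightpath Shipping BV.
Chain via Slate Energy Co. → Northgate Textiles S.p.A. → Granite Holdings Ltd (R3): 58% × 71% × 22% × 39% = 3.533244% of Brightpath Shipping BV.
Chain via Ashford Pharma AG → Talon Trust → Pinebrook Industries Corp. (R3): 29% × 12% × 65% × 44% = 0.99528% of Brightpath Shipping BV.
Direct interest in Brightpath Shipping BV: 15%.
Aggregating (R2): 3.533244% + 0.99528% + 15% = 19.528524%.

19.528524%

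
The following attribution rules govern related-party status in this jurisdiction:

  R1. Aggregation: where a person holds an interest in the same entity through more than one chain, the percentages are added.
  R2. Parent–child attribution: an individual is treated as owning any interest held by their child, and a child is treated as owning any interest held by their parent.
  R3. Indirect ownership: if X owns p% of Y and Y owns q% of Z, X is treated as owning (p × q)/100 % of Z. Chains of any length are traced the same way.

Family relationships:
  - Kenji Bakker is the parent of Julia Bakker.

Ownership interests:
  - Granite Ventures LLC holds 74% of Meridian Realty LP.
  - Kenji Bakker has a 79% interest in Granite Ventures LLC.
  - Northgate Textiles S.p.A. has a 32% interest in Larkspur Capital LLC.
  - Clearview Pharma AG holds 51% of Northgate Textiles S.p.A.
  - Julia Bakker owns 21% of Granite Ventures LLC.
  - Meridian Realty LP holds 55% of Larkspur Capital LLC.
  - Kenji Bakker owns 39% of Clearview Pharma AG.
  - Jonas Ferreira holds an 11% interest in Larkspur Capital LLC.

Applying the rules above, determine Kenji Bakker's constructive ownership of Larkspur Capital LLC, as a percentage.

By parent–child attribution (R2), Kenji Bakker is treated as also owning Julia Bakker's interest in Granite Ventures LLC, giving 79% + 21% = 100%.
Chain via Clearview Pharma AG → Northgate Textiles S.p.A. (R3): 39% × 51% × 32% = 6.3648% of Larkspur Capital LLC.
Chain via Granite Ventures LLC → Meridian Realty LP (R3): 100% × 74% × 55% = 40.7% of Larkspur Capital LLC.
Aggregating (R1): 6.3648% + 40.7% = 47.0648%.

47.0648%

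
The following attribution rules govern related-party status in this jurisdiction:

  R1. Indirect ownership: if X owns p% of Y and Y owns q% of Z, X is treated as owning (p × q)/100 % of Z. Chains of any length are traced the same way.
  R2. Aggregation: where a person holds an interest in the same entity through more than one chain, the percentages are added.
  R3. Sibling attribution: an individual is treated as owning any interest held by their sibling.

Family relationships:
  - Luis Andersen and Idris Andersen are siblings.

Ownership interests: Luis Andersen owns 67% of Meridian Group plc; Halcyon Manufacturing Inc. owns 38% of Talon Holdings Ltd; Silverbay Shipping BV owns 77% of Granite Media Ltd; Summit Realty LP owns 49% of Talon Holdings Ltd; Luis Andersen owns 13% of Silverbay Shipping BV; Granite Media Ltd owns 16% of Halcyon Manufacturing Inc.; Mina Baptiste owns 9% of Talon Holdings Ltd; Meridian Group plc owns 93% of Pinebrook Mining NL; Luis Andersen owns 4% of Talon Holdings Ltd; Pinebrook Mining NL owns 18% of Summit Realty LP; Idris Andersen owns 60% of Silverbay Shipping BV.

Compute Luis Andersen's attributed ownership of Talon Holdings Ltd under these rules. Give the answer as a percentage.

By sibling attribution (R3), Luis Andersen is treated as also owning Idris Andersen's interest in Silverbay Shipping BV, giving 13% + 60% = 73%.
Chain via Meridian Group plc → Pinebrook Mining NL → Summit Realty LP (R1): 67% × 93% × 18% × 49% = 5.495742% of Talon Holdings Ltd.
Chain via Silverbay Shipping BV → Granite Media Ltd → Halcyon Manufacturing Inc. (R1): 73% × 77% × 16% × 38% = 3.417568% of Talon Holdings Ltd.
Direct interest in Talon Holdings Ltd: 4%.
Aggregating (R2): 5.495742% + 3.417568% + 4% = 12.91331%.

12.91331%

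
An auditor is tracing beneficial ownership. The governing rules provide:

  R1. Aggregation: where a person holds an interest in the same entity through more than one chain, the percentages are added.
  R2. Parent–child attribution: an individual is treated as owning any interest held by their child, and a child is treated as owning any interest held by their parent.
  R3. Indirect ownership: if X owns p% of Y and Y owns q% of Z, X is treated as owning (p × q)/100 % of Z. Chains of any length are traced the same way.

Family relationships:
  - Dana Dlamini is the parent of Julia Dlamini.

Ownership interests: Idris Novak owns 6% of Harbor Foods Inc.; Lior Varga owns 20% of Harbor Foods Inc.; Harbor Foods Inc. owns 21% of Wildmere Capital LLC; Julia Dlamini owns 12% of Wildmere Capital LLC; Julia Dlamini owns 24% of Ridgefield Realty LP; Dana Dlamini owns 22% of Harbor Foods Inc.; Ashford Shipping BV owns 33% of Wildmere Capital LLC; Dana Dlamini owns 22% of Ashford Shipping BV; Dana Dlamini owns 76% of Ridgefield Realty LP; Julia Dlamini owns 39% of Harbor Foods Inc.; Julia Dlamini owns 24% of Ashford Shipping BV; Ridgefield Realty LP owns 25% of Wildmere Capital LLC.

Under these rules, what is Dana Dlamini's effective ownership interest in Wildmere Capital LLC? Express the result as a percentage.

64.99%

By parent–child attribution (R2), Dana Dlamini is treated as also owning Julia Dlamini's interest in Harbor Foods Inc, giving 22% + 39% = 61%.
By parent–child attribution (R2), Dana Dlamini is treated as also owning Julia Dlamini's interest in Ashford Shipping BV, giving 22% + 24% = 46%.
By parent–child attribution (R2), Dana Dlamini is treated as also owning Julia Dlamini's interest in Ridgefield Realty LP, giving 76% + 24% = 100%.
By parent–child attribution (R2), Dana Dlamini is treated as owning Julia Dlamini's 12% interest in Wildmere Capital LLC.
Chain via Harbor Foods Inc. (R3): 61% × 21% = 12.81% of Wildmere Capital LLC.
Chain via Ashford Shipping BV (R3): 46% × 33% = 15.18% of Wildmere Capital LLC.
Chain via Ridgefield Realty LP (R3): 100% × 25% = 25% of Wildmere Capital LLC.
Direct interest in Wildmere Capital LLC: 12%.
Aggregating (R1): 12.81% + 15.18% + 25% + 12% = 64.99%.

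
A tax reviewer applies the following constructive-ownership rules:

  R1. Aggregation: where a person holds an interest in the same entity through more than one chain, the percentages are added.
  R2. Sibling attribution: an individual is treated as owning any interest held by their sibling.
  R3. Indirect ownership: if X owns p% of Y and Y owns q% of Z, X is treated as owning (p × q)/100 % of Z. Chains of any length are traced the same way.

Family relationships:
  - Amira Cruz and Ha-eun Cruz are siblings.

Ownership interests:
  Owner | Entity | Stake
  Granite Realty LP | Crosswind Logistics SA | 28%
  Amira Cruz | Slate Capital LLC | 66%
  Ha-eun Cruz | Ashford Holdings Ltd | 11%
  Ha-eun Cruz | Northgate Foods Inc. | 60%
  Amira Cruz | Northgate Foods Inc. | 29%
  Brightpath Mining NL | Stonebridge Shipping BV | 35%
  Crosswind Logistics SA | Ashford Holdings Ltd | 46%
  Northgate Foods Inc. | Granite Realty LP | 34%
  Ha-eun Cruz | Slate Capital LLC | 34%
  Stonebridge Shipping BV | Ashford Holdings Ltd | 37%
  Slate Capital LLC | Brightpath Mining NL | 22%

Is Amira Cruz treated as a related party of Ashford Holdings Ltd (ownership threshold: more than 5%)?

Yes

By sibling attribution (R2), Amira Cruz is treated as also owning Ha-eun Cruz's interest in Slate Capital LLC, giving 66% + 34% = 100%.
By sibling attribution (R2), Amira Cruz is treated as also owning Ha-eun Cruz's interest in Northgate Foods Inc, giving 29% + 60% = 89%.
By sibling attribution (R2), Amira Cruz is treated as owning Ha-eun Cruz's 11% interest in Ashford Holdings Ltd.
Chain via Slate Capital LLC → Brightpath Mining NL → Stonebridge Shipping BV (R3): 100% × 22% × 35% × 37% = 2.849% of Ashford Holdings Ltd.
Chain via Northgate Foods Inc. → Granite Realty LP → Crosswind Logistics SA (R3): 89% × 34% × 28% × 46% = 3.897488% of Ashford Holdings Ltd.
Direct interest in Ashford Holdings Ltd: 11%.
Aggregating (R1): 2.849% + 3.897488% + 11% = 17.746488%.
17.746488% exceeds the 5% threshold, so Amira is a related party to Ashford Holdings Ltd.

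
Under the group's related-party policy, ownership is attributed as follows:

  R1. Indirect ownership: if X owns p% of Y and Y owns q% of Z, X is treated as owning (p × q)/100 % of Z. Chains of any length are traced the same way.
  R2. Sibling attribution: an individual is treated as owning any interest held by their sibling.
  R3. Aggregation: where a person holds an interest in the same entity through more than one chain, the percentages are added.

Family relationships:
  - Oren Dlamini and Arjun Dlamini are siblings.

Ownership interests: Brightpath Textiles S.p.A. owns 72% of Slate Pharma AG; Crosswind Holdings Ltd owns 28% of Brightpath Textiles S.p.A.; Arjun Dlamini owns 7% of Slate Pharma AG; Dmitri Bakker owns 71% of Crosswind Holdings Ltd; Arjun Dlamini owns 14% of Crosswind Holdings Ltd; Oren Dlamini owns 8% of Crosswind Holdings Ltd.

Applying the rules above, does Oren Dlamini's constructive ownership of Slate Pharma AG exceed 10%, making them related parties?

By sibling attribution (R2), Oren Dlamini is treated as also owning Arjun Dlamini's interest in Crosswind Holdings Ltd, giving 8% + 14% = 22%.
By sibling attribution (R2), Oren Dlamini is treated as owning Arjun Dlamini's 7% interest in Slate Pharma AG.
Chain via Crosswind Holdings Ltd → Brightpath Textiles S.p.A. (R1): 22% × 28% × 72% = 4.4352% of Slate Pharma AG.
Direct interest in Slate Pharma AG: 7%.
Aggregating (R3): 4.4352% + 7% = 11.4352%.
11.4352% exceeds the 10% threshold, so Oren is a related party to Slate Pharma AG.

Yes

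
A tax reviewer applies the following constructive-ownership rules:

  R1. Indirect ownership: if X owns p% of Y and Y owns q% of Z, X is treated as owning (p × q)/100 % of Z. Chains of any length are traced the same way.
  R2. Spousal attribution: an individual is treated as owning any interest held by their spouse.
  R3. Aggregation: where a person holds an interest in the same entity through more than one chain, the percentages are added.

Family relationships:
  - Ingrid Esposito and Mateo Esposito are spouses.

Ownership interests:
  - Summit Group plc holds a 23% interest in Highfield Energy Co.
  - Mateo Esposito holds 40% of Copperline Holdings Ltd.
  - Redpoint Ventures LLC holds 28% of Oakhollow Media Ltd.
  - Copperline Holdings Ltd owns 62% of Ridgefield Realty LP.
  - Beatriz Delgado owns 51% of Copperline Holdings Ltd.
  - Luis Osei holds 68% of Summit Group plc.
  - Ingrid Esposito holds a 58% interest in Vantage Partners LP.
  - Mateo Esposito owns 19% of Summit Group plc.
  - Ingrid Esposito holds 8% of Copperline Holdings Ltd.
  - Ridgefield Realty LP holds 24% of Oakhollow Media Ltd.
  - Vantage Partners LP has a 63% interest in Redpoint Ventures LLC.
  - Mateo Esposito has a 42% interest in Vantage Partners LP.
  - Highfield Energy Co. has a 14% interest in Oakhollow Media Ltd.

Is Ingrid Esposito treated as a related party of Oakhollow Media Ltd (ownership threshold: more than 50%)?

By spousal attribution (R2), Ingrid Esposito is treated as also owning Mateo Esposito's interest in Vantage Partners LP, giving 58% + 42% = 100%.
By spousal attribution (R2), Ingrid Esposito is treated as also owning Mateo Esposito's interest in Copperline Holdings Ltd, giving 8% + 40% = 48%.
By spousal attribution (R2), Ingrid Esposito is treated as owning Mateo Esposito's 19% interest in Summit Group plc.
Chain via Vantage Partners LP → Redpoint Ventures LLC (R1): 100% × 63% × 28% = 17.64% of Oakhollow Media Ltd.
Chain via Copperline Holdings Ltd → Ridgefield Realty LP (R1): 48% × 62% × 24% = 7.1424% of Oakhollow Media Ltd.
Chain via Summit Group plc → Highfield Energy Co. (R1): 19% × 23% × 14% = 0.6118% of Oakhollow Media Ltd.
Aggregating (R3): 17.64% + 7.1424% + 0.6118% = 25.3942%.
25.3942% does not exceed the 50% threshold, so Ingrid is not a related party to Oakhollow Media Ltd.

No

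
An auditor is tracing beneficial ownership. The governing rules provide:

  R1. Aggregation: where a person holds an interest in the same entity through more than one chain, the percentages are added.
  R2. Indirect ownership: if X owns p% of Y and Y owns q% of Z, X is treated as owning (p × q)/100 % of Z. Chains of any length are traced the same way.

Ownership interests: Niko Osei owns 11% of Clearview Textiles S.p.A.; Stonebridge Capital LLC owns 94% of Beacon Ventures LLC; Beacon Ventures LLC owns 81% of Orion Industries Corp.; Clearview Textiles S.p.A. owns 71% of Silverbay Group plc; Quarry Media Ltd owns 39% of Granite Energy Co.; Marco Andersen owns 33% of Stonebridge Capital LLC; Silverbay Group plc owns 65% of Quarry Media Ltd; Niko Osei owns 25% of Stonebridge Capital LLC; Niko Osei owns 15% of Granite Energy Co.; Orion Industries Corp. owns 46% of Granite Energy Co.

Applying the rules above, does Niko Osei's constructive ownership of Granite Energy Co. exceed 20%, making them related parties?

Chain via Clearview Textiles S.p.A. → Silverbay Group plc → Quarry Media Ltd (R2): 11% × 71% × 65% × 39% = 1.979835% of Granite Energy Co.
Chain via Stonebridge Capital LLC → Beacon Ventures LLC → Orion Industries Corp. (R2): 25% × 94% × 81% × 46% = 8.7561% of Granite Energy Co.
Direct interest in Granite Energy Co: 15%.
Aggregating (R1): 1.979835% + 8.7561% + 15% = 25.735935%.
25.735935% exceeds the 20% threshold, so Niko is a related party to Granite Energy Co.

Yes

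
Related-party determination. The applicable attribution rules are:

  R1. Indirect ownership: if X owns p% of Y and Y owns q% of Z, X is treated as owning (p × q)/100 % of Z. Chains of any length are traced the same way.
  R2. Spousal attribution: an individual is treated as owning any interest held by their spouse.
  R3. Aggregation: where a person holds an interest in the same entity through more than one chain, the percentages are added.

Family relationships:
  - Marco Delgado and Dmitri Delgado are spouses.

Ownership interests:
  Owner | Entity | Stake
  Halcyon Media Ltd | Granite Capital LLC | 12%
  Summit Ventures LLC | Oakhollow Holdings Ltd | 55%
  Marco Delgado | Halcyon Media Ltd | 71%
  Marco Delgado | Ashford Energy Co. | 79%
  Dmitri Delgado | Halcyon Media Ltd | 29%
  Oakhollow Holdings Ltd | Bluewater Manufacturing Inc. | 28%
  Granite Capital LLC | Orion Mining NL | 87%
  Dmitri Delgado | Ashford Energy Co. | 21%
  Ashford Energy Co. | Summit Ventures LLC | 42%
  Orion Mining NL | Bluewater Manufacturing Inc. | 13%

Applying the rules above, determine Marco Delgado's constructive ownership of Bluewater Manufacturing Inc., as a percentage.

7.8252%

By spousal attribution (R2), Marco Delgado is treated as also owning Dmitri Delgado's interest in Ashford Energy Co, giving 79% + 21% = 100%.
By spousal attribution (R2), Marco Delgado is treated as also owning Dmitri Delgado's interest in Halcyon Media Ltd, giving 71% + 29% = 100%.
Chain via Ashford Energy Co. → Summit Ventures LLC → Oakhollow Holdings Ltd (R1): 100% × 42% × 55% × 28% = 6.468% of Bluewater Manufacturing Inc.
Chain via Halcyon Media Ltd → Granite Capital LLC → Orion Mining NL (R1): 100% × 12% × 87% × 13% = 1.3572% of Bluewater Manufacturing Inc.
Aggregating (R3): 6.468% + 1.3572% = 7.8252%.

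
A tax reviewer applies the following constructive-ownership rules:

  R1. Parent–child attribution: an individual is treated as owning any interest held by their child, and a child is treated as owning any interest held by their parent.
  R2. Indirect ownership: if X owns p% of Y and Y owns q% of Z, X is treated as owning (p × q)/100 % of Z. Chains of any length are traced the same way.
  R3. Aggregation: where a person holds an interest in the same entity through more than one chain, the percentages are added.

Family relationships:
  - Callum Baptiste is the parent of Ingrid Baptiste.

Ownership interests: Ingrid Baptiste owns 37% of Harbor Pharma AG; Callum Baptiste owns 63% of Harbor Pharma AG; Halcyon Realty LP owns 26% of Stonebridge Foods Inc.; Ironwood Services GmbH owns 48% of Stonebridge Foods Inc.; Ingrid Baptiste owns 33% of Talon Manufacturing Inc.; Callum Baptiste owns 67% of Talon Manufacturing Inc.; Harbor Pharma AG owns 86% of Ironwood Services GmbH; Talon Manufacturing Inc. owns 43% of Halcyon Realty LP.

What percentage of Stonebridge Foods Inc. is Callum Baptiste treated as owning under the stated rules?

52.46%

By parent–child attribution (R1), Callum Baptiste is treated as also owning Ingrid Baptiste's interest in Talon Manufacturing Inc, giving 67% + 33% = 100%.
By parent–child attribution (R1), Callum Baptiste is treated as also owning Ingrid Baptiste's interest in Harbor Pharma AG, giving 63% + 37% = 100%.
Chain via Talon Manufacturing Inc. → Halcyon Realty LP (R2): 100% × 43% × 26% = 11.18% of Stonebridge Foods Inc.
Chain via Harbor Pharma AG → Ironwood Services GmbH (R2): 100% × 86% × 48% = 41.28% of Stonebridge Foods Inc.
Aggregating (R3): 11.18% + 41.28% = 52.46%.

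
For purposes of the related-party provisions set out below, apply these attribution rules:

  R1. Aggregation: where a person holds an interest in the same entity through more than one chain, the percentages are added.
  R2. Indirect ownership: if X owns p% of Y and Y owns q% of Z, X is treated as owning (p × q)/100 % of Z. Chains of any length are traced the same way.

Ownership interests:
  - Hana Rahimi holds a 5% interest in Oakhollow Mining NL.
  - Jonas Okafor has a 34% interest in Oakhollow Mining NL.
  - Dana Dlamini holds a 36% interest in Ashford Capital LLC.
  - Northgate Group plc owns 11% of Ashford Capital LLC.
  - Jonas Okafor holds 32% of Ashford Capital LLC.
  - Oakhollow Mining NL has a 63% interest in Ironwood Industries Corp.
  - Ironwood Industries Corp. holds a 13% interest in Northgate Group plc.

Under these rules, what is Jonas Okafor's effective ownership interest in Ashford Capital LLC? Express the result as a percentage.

32.306306%

Chain via Oakhollow Mining NL → Ironwood Industries Corp. → Northgate Group plc (R2): 34% × 63% × 13% × 11% = 0.306306% of Ashford Capital LLC.
Direct interest in Ashford Capital LLC: 32%.
Aggregating (R1): 0.306306% + 32% = 32.306306%.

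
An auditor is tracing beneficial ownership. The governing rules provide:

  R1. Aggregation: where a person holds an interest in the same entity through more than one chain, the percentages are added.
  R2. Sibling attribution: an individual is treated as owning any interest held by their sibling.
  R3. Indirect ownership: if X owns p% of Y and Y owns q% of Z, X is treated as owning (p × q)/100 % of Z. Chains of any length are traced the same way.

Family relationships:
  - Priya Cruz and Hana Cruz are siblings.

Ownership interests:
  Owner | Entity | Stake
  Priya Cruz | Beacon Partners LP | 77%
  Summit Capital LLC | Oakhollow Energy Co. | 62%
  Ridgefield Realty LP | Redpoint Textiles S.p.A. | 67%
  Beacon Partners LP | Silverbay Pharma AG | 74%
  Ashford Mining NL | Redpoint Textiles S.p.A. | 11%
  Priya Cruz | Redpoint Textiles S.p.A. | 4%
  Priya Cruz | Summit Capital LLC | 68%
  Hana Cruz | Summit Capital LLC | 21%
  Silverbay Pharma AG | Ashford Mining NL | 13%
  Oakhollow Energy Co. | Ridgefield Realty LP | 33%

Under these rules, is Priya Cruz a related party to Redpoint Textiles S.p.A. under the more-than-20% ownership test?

No

By sibling attribution (R2), Priya Cruz is treated as also owning Hana Cruz's interest in Summit Capital LLC, giving 68% + 21% = 89%.
Chain via Summit Capital LLC → Oakhollow Energy Co. → Ridgefield Realty LP (R3): 89% × 62% × 33% × 67% = 12.200298% of Redpoint Textiles S.p.A.
Chain via Beacon Partners LP → Silverbay Pharma AG → Ashford Mining NL (R3): 77% × 74% × 13% × 11% = 0.814814% of Redpoint Textiles S.p.A.
Direct interest in Redpoint Textiles S.p.A: 4%.
Aggregating (R1): 12.200298% + 0.814814% + 4% = 17.015112%.
17.015112% does not exceed the 20% threshold, so Priya is not a related party to Redpoint Textiles S.p.A.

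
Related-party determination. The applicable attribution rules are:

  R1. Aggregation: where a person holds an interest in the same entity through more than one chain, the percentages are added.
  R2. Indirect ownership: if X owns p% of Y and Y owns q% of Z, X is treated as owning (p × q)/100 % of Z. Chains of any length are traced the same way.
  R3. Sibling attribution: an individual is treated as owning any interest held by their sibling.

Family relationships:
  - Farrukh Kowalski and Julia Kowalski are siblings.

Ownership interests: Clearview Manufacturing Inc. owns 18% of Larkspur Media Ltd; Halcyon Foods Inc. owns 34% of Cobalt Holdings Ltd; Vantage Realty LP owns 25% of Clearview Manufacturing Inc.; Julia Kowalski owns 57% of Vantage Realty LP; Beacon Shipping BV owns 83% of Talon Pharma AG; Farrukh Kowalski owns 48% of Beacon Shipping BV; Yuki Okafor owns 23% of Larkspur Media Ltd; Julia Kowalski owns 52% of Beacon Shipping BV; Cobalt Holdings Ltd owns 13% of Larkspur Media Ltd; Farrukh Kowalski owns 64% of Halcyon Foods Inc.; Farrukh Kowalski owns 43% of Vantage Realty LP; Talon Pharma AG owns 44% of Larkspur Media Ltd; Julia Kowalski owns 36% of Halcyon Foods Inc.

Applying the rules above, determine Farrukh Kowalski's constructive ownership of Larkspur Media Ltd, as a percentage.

By sibling attribution (R3), Farrukh Kowalski is treated as also owning Julia Kowalski's interest in Halcyon Foods Inc, giving 64% + 36% = 100%.
By sibling attribution (R3), Farrukh Kowalski is treated as also owning Julia Kowalski's interest in Vantage Realty LP, giving 43% + 57% = 100%.
By sibling attribution (R3), Farrukh Kowalski is treated as also owning Julia Kowalski's interest in Beacon Shipping BV, giving 48% + 52% = 100%.
Chain via Halcyon Foods Inc. → Cobalt Holdings Ltd (R2): 100% × 34% × 13% = 4.42% of Larkspur Media Ltd.
Chain via Vantage Realty LP → Clearview Manufacturing Inc. (R2): 100% × 25% × 18% = 4.5% of Larkspur Media Ltd.
Chain via Beacon Shipping BV → Talon Pharma AG (R2): 100% × 83% × 44% = 36.52% of Larkspur Media Ltd.
Aggregating (R1): 4.42% + 4.5% + 36.52% = 45.44%.

45.44%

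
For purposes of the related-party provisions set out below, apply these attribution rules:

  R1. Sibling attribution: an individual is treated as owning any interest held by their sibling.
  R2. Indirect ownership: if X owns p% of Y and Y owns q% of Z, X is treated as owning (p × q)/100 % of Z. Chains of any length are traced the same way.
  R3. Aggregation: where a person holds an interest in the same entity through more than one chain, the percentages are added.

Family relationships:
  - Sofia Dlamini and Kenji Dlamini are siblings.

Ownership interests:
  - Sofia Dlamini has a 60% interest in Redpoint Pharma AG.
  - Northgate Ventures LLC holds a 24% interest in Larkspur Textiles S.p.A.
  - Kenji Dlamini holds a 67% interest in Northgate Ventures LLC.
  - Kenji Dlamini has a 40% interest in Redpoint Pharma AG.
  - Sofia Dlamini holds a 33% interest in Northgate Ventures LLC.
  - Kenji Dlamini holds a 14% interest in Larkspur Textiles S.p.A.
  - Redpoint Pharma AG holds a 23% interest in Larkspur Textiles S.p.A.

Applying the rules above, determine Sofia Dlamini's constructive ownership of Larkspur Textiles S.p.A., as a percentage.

61%

By sibling attribution (R1), Sofia Dlamini is treated as also owning Kenji Dlamini's interest in Redpoint Pharma AG, giving 60% + 40% = 100%.
By sibling attribution (R1), Sofia Dlamini is treated as also owning Kenji Dlamini's interest in Northgate Ventures LLC, giving 33% + 67% = 100%.
By sibling attribution (R1), Sofia Dlamini is treated as owning Kenji Dlamini's 14% interest in Larkspur Textiles S.p.A.
Chain via Redpoint Pharma AG (R2): 100% × 23% = 23% of Larkspur Textiles S.p.A.
Chain via Northgate Ventures LLC (R2): 100% × 24% = 24% of Larkspur Textiles S.p.A.
Direct interest in Larkspur Textiles S.p.A: 14%.
Aggregating (R3): 23% + 24% + 14% = 61%.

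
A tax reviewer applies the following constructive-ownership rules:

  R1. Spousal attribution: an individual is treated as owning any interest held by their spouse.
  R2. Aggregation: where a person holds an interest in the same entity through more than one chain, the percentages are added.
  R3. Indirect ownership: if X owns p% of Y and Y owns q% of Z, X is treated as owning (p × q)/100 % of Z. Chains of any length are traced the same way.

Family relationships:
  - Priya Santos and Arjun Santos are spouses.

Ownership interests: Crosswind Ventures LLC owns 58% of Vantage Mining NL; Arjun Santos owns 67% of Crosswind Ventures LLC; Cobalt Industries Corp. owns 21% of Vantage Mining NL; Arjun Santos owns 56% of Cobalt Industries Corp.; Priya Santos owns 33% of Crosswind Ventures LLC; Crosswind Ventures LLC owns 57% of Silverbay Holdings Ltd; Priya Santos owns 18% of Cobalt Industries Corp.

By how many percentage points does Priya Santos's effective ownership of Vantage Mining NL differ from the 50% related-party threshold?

By spousal attribution (R1), Priya Santos is treated as also owning Arjun Santos's interest in Crosswind Ventures LLC, giving 33% + 67% = 100%.
By spousal attribution (R1), Priya Santos is treated as also owning Arjun Santos's interest in Cobalt Industries Corp, giving 18% + 56% = 74%.
Chain via Crosswind Ventures LLC (R3): 100% × 58% = 58% of Vantage Mining NL.
Chain via Cobalt Industries Corp. (R3): 74% × 21% = 15.54% of Vantage Mining NL.
Aggregating (R2): 58% + 15.54% = 73.54%.
73.54% exceeds the 50% threshold by 23.54 percentage points.

23.54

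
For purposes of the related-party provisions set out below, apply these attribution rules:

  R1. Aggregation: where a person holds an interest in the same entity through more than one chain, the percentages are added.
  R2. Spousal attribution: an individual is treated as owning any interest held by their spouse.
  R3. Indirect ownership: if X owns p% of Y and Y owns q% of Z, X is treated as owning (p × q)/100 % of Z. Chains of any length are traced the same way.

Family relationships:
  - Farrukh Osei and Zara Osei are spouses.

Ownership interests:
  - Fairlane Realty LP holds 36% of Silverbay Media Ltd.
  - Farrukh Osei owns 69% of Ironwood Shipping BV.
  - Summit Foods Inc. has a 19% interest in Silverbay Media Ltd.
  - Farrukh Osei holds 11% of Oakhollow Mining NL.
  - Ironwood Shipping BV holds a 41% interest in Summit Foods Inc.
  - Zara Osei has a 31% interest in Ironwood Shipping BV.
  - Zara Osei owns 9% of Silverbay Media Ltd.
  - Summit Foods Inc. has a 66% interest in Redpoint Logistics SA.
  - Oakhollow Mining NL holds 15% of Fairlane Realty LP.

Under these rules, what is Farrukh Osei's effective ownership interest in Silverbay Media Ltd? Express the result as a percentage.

By spousal attribution (R2), Farrukh Osei is treated as also owning Zara Osei's interest in Ironwood Shipping BV, giving 69% + 31% = 100%.
By spousal attribution (R2), Farrukh Osei is treated as owning Zara Osei's 9% interest in Silverbay Media Ltd.
Chain via Oakhollow Mining NL → Fairlane Realty LP (R3): 11% × 15% × 36% = 0.594% of Silverbay Media Ltd.
Chain via Ironwood Shipping BV → Summit Foods Inc. (R3): 100% × 41% × 19% = 7.79% of Silverbay Media Ltd.
Direct interest in Silverbay Media Ltd: 9%.
Aggregating (R1): 0.594% + 7.79% + 9% = 17.384%.

17.384%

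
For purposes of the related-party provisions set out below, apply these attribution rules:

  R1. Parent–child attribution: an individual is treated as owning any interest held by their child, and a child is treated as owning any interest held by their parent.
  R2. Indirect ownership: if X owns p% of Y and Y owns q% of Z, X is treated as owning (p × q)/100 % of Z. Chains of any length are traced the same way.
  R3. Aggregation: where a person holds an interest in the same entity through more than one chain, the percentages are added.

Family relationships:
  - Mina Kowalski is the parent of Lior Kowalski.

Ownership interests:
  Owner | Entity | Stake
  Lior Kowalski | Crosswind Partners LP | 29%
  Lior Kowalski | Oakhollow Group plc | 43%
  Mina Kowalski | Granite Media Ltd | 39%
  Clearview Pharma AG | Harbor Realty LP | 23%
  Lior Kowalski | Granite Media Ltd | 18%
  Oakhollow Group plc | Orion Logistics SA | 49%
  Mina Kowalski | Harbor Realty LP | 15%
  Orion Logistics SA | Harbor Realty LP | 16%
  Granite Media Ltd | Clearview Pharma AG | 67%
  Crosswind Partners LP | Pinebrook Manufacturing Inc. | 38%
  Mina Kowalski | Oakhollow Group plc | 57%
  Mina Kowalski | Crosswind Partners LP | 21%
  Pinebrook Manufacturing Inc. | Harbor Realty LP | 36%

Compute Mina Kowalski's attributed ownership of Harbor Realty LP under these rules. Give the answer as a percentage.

38.4637%

By parent–child attribution (R1), Mina Kowalski is treated as also owning Lior Kowalski's interest in Granite Media Ltd, giving 39% + 18% = 57%.
By parent–child attribution (R1), Mina Kowalski is treated as also owning Lior Kowalski's interest in Crosswind Partners LP, giving 21% + 29% = 50%.
By parent–child attribution (R1), Mina Kowalski is treated as also owning Lior Kowalski's interest in Oakhollow Group plc, giving 57% + 43% = 100%.
Chain via Granite Media Ltd → Clearview Pharma AG (R2): 57% × 67% × 23% = 8.7837% of Harbor Realty LP.
Chain via Crosswind Partners LP → Pinebrook Manufacturing Inc. (R2): 50% × 38% × 36% = 6.84% of Harbor Realty LP.
Chain via Oakhollow Group plc → Orion Logistics SA (R2): 100% × 49% × 16% = 7.84% of Harbor Realty LP.
Direct interest in Harbor Realty LP: 15%.
Aggregating (R3): 8.7837% + 6.84% + 7.84% + 15% = 38.4637%.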